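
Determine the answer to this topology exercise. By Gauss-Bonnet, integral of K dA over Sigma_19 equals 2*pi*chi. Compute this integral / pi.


Gauss-Bonnet: integral K dA = 2*pi*chi(M).
chi(Sigma_19) = 2 - 2*19 = -36.
(integral K dA)/pi = 2*chi = 2*(-36) = -72

-72


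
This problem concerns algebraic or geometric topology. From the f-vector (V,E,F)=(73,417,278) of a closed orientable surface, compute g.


chi = V - E + F = 73 - 417 + 278 = -66
For orientable closed surface: chi = 2 - 2g, so g = (2 - chi)/2.
g = (2 - (-66)) / 2 = 68 / 2 = 34

34


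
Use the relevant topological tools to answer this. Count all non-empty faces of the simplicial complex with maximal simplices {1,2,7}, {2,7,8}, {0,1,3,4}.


Each maximal simplex on m vertices has 2^m - 1 nonempty faces.
Take the union (dedupe shared faces).
Total distinct faces = 25

25


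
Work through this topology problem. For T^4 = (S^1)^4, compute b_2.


By the Kunneth formula, b_k(T^n) = C(n,k).
b_2(T^4) = C(4,2).
C(4,2) = 4!/(2!*2!) = 6

6


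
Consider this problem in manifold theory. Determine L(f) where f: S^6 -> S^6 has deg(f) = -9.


On S^6: L(f) = tr(f_0*) + (-1)^6 tr(f_6*) = 1 + (-1)^6 * deg(f).
L(f) = 1 + (-1)^6 * -9 = 1 + -9 = -8

-8


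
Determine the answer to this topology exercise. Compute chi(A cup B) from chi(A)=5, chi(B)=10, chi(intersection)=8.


chi(A cup B) = chi(A) + chi(B) - chi(A cap B)
= 5 + (10) - (8)
= 7

7


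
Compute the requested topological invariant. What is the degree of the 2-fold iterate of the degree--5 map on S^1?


deg(f) = -5. Degree is multiplicative: deg(f^2) = (deg f)^2.
deg(f^2) = (-5)^2 = 25

25


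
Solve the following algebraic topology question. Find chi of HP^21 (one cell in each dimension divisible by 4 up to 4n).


HP^21 has one cell in each dimension 0, 4, ..., 4*21 (21+1 cells, all even-dim).
chi = 21 + 1 = 22

22


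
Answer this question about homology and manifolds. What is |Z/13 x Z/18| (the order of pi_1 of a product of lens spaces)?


pi_1(X x Y) = pi_1(X) x pi_1(Y).
pi_1(L(13,1)) = Z/13, pi_1(L(18,1)) = Z/18.
|Z/13 x Z/18| = 13 * 18 = 234

234


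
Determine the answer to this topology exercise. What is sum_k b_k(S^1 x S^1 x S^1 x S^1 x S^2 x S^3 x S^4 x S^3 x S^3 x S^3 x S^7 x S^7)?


Total Betti number is multiplicative under products.
Each S^d (d>=1) has total Betti number 2.
There are 12 sphere factors.
Total = 2^12 = 4096

4096


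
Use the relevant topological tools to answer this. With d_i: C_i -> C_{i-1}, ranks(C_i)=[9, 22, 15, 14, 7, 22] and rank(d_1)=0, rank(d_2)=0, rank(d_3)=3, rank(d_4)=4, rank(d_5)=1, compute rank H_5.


rank H_k = rank(ker d_k) - rank(im d_{k+1}).
rank(ker d_5) = rank(C_5) - rank(d_5) = 22 - 1 = 21.
rank(im d_{5+1}) = 0.
rank H_5 = 21 - 0 = 21

21


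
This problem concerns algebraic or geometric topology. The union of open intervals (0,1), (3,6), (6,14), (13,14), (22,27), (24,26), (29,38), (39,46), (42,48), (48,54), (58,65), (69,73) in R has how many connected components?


Sort and merge overlapping open intervals.
Merged: (0,1), (3,6), (6,14), (22,27), (29,38), (39,48), (48,54), (58,65), (69,73).
Number of components = 9

9


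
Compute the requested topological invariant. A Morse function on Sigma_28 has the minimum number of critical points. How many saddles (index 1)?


A perfect Morse function has m_k = b_k.
For Sigma_28: b_0=1, b_1=2g=56, b_2=1.
Saddles m_1 = 2g = 56

56


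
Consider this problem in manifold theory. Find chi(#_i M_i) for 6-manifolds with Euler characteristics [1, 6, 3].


For n-manifolds: chi(A#B) = chi(A) + chi(B) - chi(S^6).
chi(S^6) = 1 + (-1)^6 = 2.
chi(#) = (sum chi_i) - (3-1)*chi(S^6) = 10 - 2*2 = 6

6


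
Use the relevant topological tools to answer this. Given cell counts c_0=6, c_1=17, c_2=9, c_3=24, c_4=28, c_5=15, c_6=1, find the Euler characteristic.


chi = sum_k (-1)^k c_k.
= (-1)^0*6 + (-1)^1*17 + (-1)^2*9 + (-1)^3*24 + (-1)^4*28 + (-1)^5*15 + (-1)^6*1
= (6) + (-17) + (9) + (-24) + (28) + (-15) + (1)
= -12

-12


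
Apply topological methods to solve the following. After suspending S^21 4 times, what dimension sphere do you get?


Each suspension raises dimension by 1: Sigma S^n = S^{n+1}.
Sigma^4 S^21 = S^{21+4} = S^25

25


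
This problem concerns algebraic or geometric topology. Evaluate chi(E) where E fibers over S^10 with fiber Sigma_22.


chi(S^10) = 2 (n even), chi(Sigma_22) = 2 - 2*22 = -42.
chi(E) = 2 * (-42) = -84

-84


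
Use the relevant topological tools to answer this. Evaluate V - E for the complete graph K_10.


K_10: V = 10, E = C(10,2) = 45.
chi = V - E = 10 - 45 = -35

-35


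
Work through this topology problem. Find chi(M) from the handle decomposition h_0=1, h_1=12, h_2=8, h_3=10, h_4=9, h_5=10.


Handles of index k contribute (-1)^k to chi (same as CW cells).
chi = (1) + (-12) + (8) + (-10) + (9) + (-10) = -14

-14


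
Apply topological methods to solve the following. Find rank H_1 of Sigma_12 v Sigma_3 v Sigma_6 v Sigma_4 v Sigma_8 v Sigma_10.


For a wedge X v Y: reduced H_k(X v Y) = H_k(X) + H_k(Y).
Each Sigma_g contributes b_1 = 2g.
b_1 = 24 + 6 + 12 + 8 + 16 + 20 = 86

86


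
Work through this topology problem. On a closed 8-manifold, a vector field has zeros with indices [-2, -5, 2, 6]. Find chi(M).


Poincare-Hopf: chi(M) = sum of indices of zeros.
chi = (-2) + (-5) + (2) + (6) = 1

1


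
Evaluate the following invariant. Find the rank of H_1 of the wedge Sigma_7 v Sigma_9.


For a wedge: H_1(A v B) = H_1(A) + H_1(B).
b_1(Sigma_7) = 14, b_1(Sigma_9) = 18.
b_1 = 14 + 18 = 32

32


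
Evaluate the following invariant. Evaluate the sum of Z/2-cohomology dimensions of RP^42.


H^k(RP^42; Z/2) = Z/2 for each 0 <= k <= 42.
Total dimension = 42 + 1 = 43

43


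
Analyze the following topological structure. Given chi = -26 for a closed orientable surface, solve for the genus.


chi = 2 - 2g for closed orientable surfaces.
-26 = 2 - 2g
2g = 2 - (-26) = 28
g = 14

14


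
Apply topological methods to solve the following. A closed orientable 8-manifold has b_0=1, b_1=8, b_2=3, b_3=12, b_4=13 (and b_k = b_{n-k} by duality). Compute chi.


By Poincare duality b_k = b_{8-k}, so full Betti numbers: b_0=1, b_1=8, b_2=3, b_3=12, b_4=13, b_5=12, b_6=3, b_7=8, b_8=1.
chi = sum (-1)^k b_k = -19

-19


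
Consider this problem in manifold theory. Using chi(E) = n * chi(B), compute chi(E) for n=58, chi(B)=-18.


For a finite covering: chi(E) = (number of sheets) * chi(B).
chi(E) = 58 * (-18) = -1044

-1044


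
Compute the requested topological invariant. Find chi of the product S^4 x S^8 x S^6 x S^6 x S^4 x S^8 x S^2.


chi is multiplicative: chi(X x Y) = chi(X) chi(Y).
Each even-dim sphere has chi = 2. There are 7 factors.
chi = 2^7 = 128

128


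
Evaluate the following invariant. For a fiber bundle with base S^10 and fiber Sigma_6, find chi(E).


chi(S^10) = 2 (n even), chi(Sigma_6) = 2 - 2*6 = -10.
chi(E) = 2 * (-10) = -20

-20


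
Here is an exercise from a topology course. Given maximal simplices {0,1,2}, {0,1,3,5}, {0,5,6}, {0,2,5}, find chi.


Enumerate all faces; f-vector: f_0=6, f_1=11, f_2=7, f_3=1.
chi = sum (-1)^k f_k = 1

1


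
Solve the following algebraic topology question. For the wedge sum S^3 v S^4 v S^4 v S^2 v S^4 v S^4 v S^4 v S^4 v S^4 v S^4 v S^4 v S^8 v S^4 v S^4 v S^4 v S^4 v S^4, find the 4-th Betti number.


For a wedge of spheres, H_k (k>0) is free on one generator per sphere of dimension k.
Spheres of dimension 4: count = 14.
b_4 = 14

14


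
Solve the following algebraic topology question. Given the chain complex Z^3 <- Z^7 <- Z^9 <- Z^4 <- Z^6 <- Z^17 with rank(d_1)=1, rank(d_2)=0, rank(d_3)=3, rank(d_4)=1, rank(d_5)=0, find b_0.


rank H_k = rank(ker d_k) - rank(im d_{k+1}).
rank(ker d_0) = rank(C_0) - rank(d_0) = 3 - 0 = 3.
rank(im d_{0+1}) = 1.
rank H_0 = 3 - 1 = 2

2


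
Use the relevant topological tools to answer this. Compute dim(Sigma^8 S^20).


Each suspension raises dimension by 1: Sigma S^n = S^{n+1}.
Sigma^8 S^20 = S^{20+8} = S^28

28


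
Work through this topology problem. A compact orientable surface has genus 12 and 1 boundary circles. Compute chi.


For a compact orientable surface with genus g and b boundary components: chi = 2 - 2g - b.
chi = 2 - 2*12 - 1 = 2 - 24 - 1 = -23

-23


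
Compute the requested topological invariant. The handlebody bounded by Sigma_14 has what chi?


A genus-g handlebody deformation retracts to a wedge of g circles.
chi(vee_g S^1) = 1 - g.
chi(H_14) = 1 - 14 = -13

-13


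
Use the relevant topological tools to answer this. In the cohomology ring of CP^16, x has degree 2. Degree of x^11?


|x| = 2 in H^*(CP^n).
|x^11| = 11 * |x| = 11 * 2 = 22

22


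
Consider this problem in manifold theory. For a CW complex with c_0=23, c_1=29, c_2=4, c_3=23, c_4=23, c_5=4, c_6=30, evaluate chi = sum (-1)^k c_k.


chi = sum_k (-1)^k c_k.
= (-1)^0*23 + (-1)^1*29 + (-1)^2*4 + (-1)^3*23 + (-1)^4*23 + (-1)^5*4 + (-1)^6*30
= (23) + (-29) + (4) + (-23) + (23) + (-4) + (30)
= 24

24


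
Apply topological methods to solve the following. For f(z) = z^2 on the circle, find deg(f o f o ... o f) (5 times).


deg(f) = 2. Degree is multiplicative: deg(f^5) = (deg f)^5.
deg(f^5) = (2)^5 = 32

32


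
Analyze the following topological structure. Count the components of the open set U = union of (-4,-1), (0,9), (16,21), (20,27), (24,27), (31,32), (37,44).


Sort and merge overlapping open intervals.
Merged: (-4,-1), (0,9), (16,27), (31,32), (37,44).
Number of components = 5

5


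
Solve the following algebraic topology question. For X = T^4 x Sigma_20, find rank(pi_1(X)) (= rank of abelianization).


pi_1(A x B) = pi_1(A) x pi_1(B); rank of abelianization = b_1.
b_1(T^4) = 4, b_1(Sigma_20) = 2*20 = 40.
b_1(product) = 4 + 40 = 44

44


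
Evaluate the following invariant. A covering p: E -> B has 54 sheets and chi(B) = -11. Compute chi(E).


For a finite covering: chi(E) = (number of sheets) * chi(B).
chi(E) = 54 * (-11) = -594

-594


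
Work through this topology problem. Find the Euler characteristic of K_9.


K_9: V = 9, E = C(9,2) = 36.
chi = V - E = 9 - 36 = -27

-27


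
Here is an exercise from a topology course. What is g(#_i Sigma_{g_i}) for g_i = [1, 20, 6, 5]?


Genus is additive under connected sum of orientable surfaces.
g = 1 + 20 + 6 + 5 = 32

32


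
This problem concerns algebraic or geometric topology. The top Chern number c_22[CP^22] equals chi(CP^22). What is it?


For any closed oriented manifold, <e(TM),[M]> = chi(M).
chi(CP^22) = 22+1 = 23

23


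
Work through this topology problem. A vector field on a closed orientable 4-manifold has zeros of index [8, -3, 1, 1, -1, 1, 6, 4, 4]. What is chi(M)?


Poincare-Hopf: chi(M) = sum of indices of zeros.
chi = (8) + (-3) + (1) + (1) + (-1) + (1) + (6) + (4) + (4) = 21

21


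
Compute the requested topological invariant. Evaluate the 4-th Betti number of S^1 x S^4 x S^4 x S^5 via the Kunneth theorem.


Each S^d has Poincare polynomial 1 + t^d.
The product S^1 x S^4 x S^4 x S^5 has Poincare polynomial prod(1+t^d_i).
Expanding: b_0=1, b_1=1, b_4=2, b_5=3, b_6=1, b_8=1, b_9=3, b_10=2, b_13=1, b_14=1.
b_4 = 2

2


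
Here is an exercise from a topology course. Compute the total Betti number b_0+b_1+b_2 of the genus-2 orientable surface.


For Sigma_2: b_0 = 1, b_1 = 2g = 4, b_2 = 1.
Total = 1 + 4 + 1 = 6

6


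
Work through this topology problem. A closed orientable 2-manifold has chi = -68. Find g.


chi = 2 - 2g for closed orientable surfaces.
-68 = 2 - 2g
2g = 2 - (-68) = 70
g = 35

35


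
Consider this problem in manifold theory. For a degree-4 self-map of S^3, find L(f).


On S^3: L(f) = tr(f_0*) + (-1)^3 tr(f_3*) = 1 + (-1)^3 * deg(f).
L(f) = 1 + (-1)^3 * 4 = 1 + -4 = -3

-3


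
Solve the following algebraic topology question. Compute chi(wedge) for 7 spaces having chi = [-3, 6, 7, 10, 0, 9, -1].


chi(A v B) = chi(A) + chi(B) - 1 (one point identified).
For 7 spaces: chi = (sum chi_i) - (7 - 1).
sum = 28; chi = 28 - 6 = 22

22


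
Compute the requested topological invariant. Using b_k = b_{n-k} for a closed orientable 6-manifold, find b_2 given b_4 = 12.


Poincare duality for closed orientable n-manifolds: b_k = b_{n-k}.
Here n = 6, so b_2 = b_4 = 12

12


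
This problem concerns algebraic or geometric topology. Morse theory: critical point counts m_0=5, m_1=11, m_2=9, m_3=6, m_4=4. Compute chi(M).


Morse theory: chi(M) = sum_k (-1)^k m_k where m_k = #(index-k critical points).
= (5) + (-11) + (9) + (-6) + (4) = 1

1


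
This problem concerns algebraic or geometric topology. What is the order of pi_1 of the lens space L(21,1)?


pi_1(L(p,q)) = Z/pZ for any q coprime to p.
|pi_1(L(21,1))| = 21

21


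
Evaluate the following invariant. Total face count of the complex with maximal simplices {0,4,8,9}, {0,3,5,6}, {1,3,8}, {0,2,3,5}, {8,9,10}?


Each maximal simplex on m vertices has 2^m - 1 nonempty faces.
Take the union (dedupe shared faces).
Total distinct faces = 46

46


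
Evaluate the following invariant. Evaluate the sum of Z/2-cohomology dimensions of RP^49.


H^k(RP^49; Z/2) = Z/2 for each 0 <= k <= 49.
Total dimension = 49 + 1 = 50

50


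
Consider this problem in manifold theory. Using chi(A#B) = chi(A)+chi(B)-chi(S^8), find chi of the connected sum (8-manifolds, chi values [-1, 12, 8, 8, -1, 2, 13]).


For n-manifolds: chi(A#B) = chi(A) + chi(B) - chi(S^8).
chi(S^8) = 1 + (-1)^8 = 2.
chi(#) = (sum chi_i) - (7-1)*chi(S^8) = 41 - 6*2 = 29

29


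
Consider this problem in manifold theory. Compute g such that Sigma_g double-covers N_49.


chi(N_49) = 2 - 49 = -47.
Double cover: chi(Sigma_g) = 2 * chi(N_49) = 2*(-47) = -94.
2 - 2g = -94, so g = (2 - (-94))/2 = 96/2 = 48

48


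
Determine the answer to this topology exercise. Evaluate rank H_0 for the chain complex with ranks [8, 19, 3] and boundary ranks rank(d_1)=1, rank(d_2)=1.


rank H_k = rank(ker d_k) - rank(im d_{k+1}).
rank(ker d_0) = rank(C_0) - rank(d_0) = 8 - 0 = 8.
rank(im d_{0+1}) = 1.
rank H_0 = 8 - 1 = 7

7


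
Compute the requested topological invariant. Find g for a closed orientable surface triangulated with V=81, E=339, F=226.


chi = V - E + F = 81 - 339 + 226 = -32
For orientable closed surface: chi = 2 - 2g, so g = (2 - chi)/2.
g = (2 - (-32)) / 2 = 34 / 2 = 17

17


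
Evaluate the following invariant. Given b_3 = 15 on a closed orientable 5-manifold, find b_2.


Poincare duality for closed orientable n-manifolds: b_k = b_{n-k}.
Here n = 5, so b_2 = b_3 = 15

15


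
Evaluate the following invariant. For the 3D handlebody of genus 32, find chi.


A genus-g handlebody deformation retracts to a wedge of g circles.
chi(vee_g S^1) = 1 - g.
chi(H_32) = 1 - 32 = -31

-31


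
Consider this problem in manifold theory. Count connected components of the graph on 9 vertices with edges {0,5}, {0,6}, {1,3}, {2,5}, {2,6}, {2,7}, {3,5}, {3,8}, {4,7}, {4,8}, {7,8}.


Run DFS/union-find over 9 vertices.
V = 9, E = 11.
Number of components = 1

1


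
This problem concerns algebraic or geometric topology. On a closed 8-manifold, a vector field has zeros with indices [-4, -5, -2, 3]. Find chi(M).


Poincare-Hopf: chi(M) = sum of indices of zeros.
chi = (-4) + (-5) + (-2) + (3) = -8

-8


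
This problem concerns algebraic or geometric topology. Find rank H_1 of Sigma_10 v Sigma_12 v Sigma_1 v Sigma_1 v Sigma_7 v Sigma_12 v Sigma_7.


For a wedge X v Y: reduced H_k(X v Y) = H_k(X) + H_k(Y).
Each Sigma_g contributes b_1 = 2g.
b_1 = 20 + 24 + 2 + 2 + 14 + 24 + 14 = 100

100


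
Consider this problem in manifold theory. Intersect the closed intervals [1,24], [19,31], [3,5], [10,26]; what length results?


Intersection = [max(a_i), min(b_i)] = [19, 5].
Since 19 > 5, the intersection is empty.
Length = 0

0


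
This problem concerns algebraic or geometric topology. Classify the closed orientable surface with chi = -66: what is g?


chi = 2 - 2g for closed orientable surfaces.
-66 = 2 - 2g
2g = 2 - (-66) = 68
g = 34

34


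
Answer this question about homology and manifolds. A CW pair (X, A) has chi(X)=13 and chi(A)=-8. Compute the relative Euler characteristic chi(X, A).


Relative Euler characteristic: chi(X, A) = chi(X) - chi(A).
= 13 - (-8) = 21

21


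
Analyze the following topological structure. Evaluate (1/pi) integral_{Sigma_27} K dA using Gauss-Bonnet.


Gauss-Bonnet: integral K dA = 2*pi*chi(M).
chi(Sigma_27) = 2 - 2*27 = -52.
(integral K dA)/pi = 2*chi = 2*(-52) = -104

-104


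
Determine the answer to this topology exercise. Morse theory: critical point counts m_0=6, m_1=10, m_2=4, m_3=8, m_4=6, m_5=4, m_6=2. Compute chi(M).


Morse theory: chi(M) = sum_k (-1)^k m_k where m_k = #(index-k critical points).
= (6) + (-10) + (4) + (-8) + (6) + (-4) + (2) = -4

-4


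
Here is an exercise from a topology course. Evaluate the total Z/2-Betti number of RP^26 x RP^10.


dim H^*(RP^n; Z/2) = n+1 (one Z/2 in each degree 0..n).
Total Betti number is multiplicative.
Total = (26+1) * (10+1) = 27 * 11 = 297

297


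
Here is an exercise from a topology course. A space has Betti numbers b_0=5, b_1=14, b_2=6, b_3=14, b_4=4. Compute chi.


chi = sum_k (-1)^k b_k.
= (5) + (-14) + (6) + (-14) + (4)
= -13

-13


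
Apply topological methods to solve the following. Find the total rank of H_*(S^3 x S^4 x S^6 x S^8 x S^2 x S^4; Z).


Total Betti number is multiplicative under products.
Each S^d (d>=1) has total Betti number 2.
There are 6 sphere factors.
Total = 2^6 = 64

64


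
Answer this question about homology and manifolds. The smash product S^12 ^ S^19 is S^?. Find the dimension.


S^m ^ S^n = S^{m+n}.
k = 12 + 19 = 31

31


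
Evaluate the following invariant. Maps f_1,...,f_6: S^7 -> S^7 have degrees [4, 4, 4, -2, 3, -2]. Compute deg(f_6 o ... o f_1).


Degree is multiplicative: deg(composition) = product of degrees.
= (4) * (4) * (4) * (-2) * (3) * (-2) = 768

768


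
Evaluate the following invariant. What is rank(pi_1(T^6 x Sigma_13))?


pi_1(A x B) = pi_1(A) x pi_1(B); rank of abelianization = b_1.
b_1(T^6) = 6, b_1(Sigma_13) = 2*13 = 26.
b_1(product) = 6 + 26 = 32

32


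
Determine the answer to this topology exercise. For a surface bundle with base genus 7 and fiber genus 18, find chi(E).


For a fiber bundle F -> E -> B (with CW structure): chi(E) = chi(B) * chi(F).
chi(Sigma_7) = -12, chi(Sigma_18) = -34.
chi(E) = (-12) * (-34) = 408

408


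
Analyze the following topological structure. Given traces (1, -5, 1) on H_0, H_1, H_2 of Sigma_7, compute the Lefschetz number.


L(f) = tr(f_0*) - tr(f_1*) + tr(f_2*).
= 1 - (-5) + (1)
= 7

7


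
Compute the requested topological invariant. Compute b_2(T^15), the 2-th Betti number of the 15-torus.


By the Kunneth formula, b_k(T^n) = C(n,k).
b_2(T^15) = C(15,2).
C(15,2) = 15!/(2!*13!) = 105

105


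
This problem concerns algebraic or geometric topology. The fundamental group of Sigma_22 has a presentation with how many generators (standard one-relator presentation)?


Standard presentation: pi_1(Sigma_g) = <a_1,b_1,...,a_g,b_g | [a_1,b_1]...[a_g,b_g] = 1>.
Number of generators = 2g = 2*22 = 44

44


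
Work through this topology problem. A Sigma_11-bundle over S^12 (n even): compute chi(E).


chi(S^12) = 2 (n even), chi(Sigma_11) = 2 - 2*11 = -20.
chi(E) = 2 * (-20) = -40

-40


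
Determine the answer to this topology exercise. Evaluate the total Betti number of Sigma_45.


For Sigma_45: b_0 = 1, b_1 = 2g = 90, b_2 = 1.
Total = 1 + 90 + 1 = 92

92


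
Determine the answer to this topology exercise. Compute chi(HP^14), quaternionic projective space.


HP^14 has one cell in each dimension 0, 4, ..., 4*14 (14+1 cells, all even-dim).
chi = 14 + 1 = 15

15


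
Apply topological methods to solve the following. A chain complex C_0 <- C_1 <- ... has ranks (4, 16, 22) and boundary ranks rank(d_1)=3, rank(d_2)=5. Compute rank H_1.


rank H_k = rank(ker d_k) - rank(im d_{k+1}).
rank(ker d_1) = rank(C_1) - rank(d_1) = 16 - 3 = 13.
rank(im d_{1+1}) = 5.
rank H_1 = 13 - 5 = 8

8


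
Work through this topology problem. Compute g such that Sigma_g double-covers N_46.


chi(N_46) = 2 - 46 = -44.
Double cover: chi(Sigma_g) = 2 * chi(N_46) = 2*(-44) = -88.
2 - 2g = -88, so g = (2 - (-88))/2 = 90/2 = 45

45


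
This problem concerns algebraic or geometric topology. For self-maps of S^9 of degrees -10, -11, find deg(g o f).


Degree is multiplicative under composition: deg(g o f) = deg(g) * deg(f).
= -11 * -10 = 110

110


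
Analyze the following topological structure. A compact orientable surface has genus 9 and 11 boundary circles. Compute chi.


For a compact orientable surface with genus g and b boundary components: chi = 2 - 2g - b.
chi = 2 - 2*9 - 11 = 2 - 18 - 11 = -27

-27


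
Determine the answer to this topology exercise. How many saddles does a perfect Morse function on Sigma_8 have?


A perfect Morse function has m_k = b_k.
For Sigma_8: b_0=1, b_1=2g=16, b_2=1.
Saddles m_1 = 2g = 16

16


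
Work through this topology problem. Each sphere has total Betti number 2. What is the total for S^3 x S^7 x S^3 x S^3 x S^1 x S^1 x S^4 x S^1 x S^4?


Total Betti number is multiplicative under products.
Each S^d (d>=1) has total Betti number 2.
There are 9 sphere factors.
Total = 2^9 = 512

512


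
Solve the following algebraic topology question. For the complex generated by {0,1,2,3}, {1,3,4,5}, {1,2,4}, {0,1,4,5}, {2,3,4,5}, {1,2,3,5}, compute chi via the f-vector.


Enumerate all faces; f-vector: f_0=6, f_1=15, f_2=16, f_3=5.
chi = sum (-1)^k f_k = 2

2


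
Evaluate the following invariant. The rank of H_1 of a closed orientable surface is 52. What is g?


For a closed orientable surface: b_1 = 2g.
52 = 2g
g = 52 / 2 = 26

26


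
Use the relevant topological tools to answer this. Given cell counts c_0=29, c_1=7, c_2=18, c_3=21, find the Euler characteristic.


chi = sum_k (-1)^k c_k.
= (-1)^0*29 + (-1)^1*7 + (-1)^2*18 + (-1)^3*21
= (29) + (-7) + (18) + (-21)
= 19

19


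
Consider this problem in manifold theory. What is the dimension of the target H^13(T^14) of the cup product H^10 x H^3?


Cup product: H^p x H^q -> H^{p+q}; here p+q = 10+3 = 13.
rank H^k(T^n) = C(n,k).
C(14,13) = 14

14


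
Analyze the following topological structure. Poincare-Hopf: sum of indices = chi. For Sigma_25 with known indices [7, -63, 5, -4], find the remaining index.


Poincare-Hopf: sum of indices = chi(M).
chi(Sigma_25) = 2 - 2*25 = -48.
Sum of known indices = -55.
x = chi - (sum known) = -48 - (-55) = 7

7


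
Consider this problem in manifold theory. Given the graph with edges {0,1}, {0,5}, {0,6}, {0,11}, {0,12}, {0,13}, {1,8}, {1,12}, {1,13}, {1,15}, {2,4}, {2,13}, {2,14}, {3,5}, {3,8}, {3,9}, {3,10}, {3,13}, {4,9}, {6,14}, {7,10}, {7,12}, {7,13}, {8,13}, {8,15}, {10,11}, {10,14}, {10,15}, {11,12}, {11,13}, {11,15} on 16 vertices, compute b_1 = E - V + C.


b_1 = E - V + (number of components).
E = 31, V = 16, components = 1.
b_1 = 31 - 16 + 1 = 16

16


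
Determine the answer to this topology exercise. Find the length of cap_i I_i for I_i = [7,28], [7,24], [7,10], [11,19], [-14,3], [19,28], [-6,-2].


Intersection = [max(a_i), min(b_i)] = [19, -2].
Since 19 > -2, the intersection is empty.
Length = 0

0


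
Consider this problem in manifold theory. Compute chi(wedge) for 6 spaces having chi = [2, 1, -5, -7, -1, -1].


chi(A v B) = chi(A) + chi(B) - 1 (one point identified).
For 6 spaces: chi = (sum chi_i) - (6 - 1).
sum = -11; chi = -11 - 5 = -16

-16


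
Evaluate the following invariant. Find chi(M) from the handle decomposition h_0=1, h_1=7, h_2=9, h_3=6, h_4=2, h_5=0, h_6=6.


Handles of index k contribute (-1)^k to chi (same as CW cells).
chi = (1) + (-7) + (9) + (-6) + (2) + (0) + (6) = 5

5


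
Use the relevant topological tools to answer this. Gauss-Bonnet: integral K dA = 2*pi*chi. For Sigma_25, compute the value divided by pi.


Gauss-Bonnet: integral K dA = 2*pi*chi(M).
chi(Sigma_25) = 2 - 2*25 = -48.
(integral K dA)/pi = 2*chi = 2*(-48) = -96

-96


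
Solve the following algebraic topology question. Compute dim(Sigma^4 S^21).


Each suspension raises dimension by 1: Sigma S^n = S^{n+1}.
Sigma^4 S^21 = S^{21+4} = S^25

25


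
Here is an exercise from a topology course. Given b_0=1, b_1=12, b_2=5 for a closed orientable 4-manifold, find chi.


By Poincare duality b_k = b_{4-k}, so full Betti numbers: b_0=1, b_1=12, b_2=5, b_3=12, b_4=1.
chi = sum (-1)^k b_k = -17

-17


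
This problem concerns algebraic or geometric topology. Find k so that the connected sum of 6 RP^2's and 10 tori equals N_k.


Since a >= 1, the sum is non-orientable; each T^2 can be replaced by RP^2 # RP^2 (since T^2#RP^2 = 3RP^2).
Total crosscaps k = 6 + 2*10 = 26.
Check via chi: chi = 6*1 + 10*0 - (6+10-1)*2 = -24 = 2 - k = -24. Consistent.

26


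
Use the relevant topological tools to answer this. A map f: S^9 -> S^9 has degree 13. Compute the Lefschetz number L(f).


On S^9: L(f) = tr(f_0*) + (-1)^9 tr(f_9*) = 1 + (-1)^9 * deg(f).
L(f) = 1 + (-1)^9 * 13 = 1 + -13 = -12

-12


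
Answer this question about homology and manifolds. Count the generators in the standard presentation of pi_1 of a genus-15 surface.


Standard presentation: pi_1(Sigma_g) = <a_1,b_1,...,a_g,b_g | [a_1,b_1]...[a_g,b_g] = 1>.
Number of generators = 2g = 2*15 = 30

30


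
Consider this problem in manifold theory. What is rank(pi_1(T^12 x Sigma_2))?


pi_1(A x B) = pi_1(A) x pi_1(B); rank of abelianization = b_1.
b_1(T^12) = 12, b_1(Sigma_2) = 2*2 = 4.
b_1(product) = 12 + 4 = 16

16


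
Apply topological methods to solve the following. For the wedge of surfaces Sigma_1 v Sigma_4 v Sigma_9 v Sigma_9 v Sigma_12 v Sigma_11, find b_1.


For a wedge X v Y: reduced H_k(X v Y) = H_k(X) + H_k(Y).
Each Sigma_g contributes b_1 = 2g.
b_1 = 2 + 8 + 18 + 18 + 24 + 22 = 92

92


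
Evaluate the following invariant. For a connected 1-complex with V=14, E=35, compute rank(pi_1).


For a connected graph: rank(pi_1) = b_1 = E - V + 1 = 1 - chi.
chi = V - E = 14 - 35 = -21.
rank = 1 - (-21) = 35 - 14 + 1 = 22

22


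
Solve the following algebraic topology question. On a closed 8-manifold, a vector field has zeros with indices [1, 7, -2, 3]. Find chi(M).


Poincare-Hopf: chi(M) = sum of indices of zeros.
chi = (1) + (7) + (-2) + (3) = 9

9


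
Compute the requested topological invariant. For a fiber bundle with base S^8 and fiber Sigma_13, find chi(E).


chi(S^8) = 2 (n even), chi(Sigma_13) = 2 - 2*13 = -24.
chi(E) = 2 * (-24) = -48

-48


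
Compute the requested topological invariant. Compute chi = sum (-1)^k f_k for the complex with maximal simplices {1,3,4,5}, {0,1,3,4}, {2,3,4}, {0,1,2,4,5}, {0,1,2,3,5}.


Enumerate all faces; f-vector: f_0=6, f_1=15, f_2=20, f_3=11, f_4=2.
chi = sum (-1)^k f_k = 2

2


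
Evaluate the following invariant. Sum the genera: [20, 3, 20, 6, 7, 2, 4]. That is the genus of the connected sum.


Genus is additive under connected sum of orientable surfaces.
g = 20 + 3 + 20 + 6 + 7 + 2 + 4 = 62

62


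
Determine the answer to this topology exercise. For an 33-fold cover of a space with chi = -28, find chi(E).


For a finite covering: chi(E) = (number of sheets) * chi(B).
chi(E) = 33 * (-28) = -924

-924


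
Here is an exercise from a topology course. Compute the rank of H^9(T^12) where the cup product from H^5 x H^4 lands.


Cup product: H^p x H^q -> H^{p+q}; here p+q = 5+4 = 9.
rank H^k(T^n) = C(n,k).
C(12,9) = 220

220


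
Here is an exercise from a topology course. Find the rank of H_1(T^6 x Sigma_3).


pi_1(A x B) = pi_1(A) x pi_1(B); rank of abelianization = b_1.
b_1(T^6) = 6, b_1(Sigma_3) = 2*3 = 6.
b_1(product) = 6 + 6 = 12

12


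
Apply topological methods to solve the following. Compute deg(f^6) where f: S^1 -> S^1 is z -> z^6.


deg(f) = 6. Degree is multiplicative: deg(f^6) = (deg f)^6.
deg(f^6) = (6)^6 = 46656

46656


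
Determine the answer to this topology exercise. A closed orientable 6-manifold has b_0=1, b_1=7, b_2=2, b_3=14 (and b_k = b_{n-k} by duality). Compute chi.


By Poincare duality b_k = b_{6-k}, so full Betti numbers: b_0=1, b_1=7, b_2=2, b_3=14, b_4=2, b_5=7, b_6=1.
chi = sum (-1)^k b_k = -22

-22


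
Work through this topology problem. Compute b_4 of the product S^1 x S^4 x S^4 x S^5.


Each S^d has Poincare polynomial 1 + t^d.
The product S^1 x S^4 x S^4 x S^5 has Poincare polynomial prod(1+t^d_i).
Expanding: b_0=1, b_1=1, b_4=2, b_5=3, b_6=1, b_8=1, b_9=3, b_10=2, b_13=1, b_14=1.
b_4 = 2

2


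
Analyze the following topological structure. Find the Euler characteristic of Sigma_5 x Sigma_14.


chi(Sigma_5) = 2 - 2*5 = -8
chi(Sigma_14) = 2 - 2*14 = -26
chi(product) = (-8) * (-26) = 208

208


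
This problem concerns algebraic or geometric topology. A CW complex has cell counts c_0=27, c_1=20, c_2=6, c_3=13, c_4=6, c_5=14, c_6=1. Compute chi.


chi = sum_k (-1)^k c_k.
= (-1)^0*27 + (-1)^1*20 + (-1)^2*6 + (-1)^3*13 + (-1)^4*6 + (-1)^5*14 + (-1)^6*1
= (27) + (-20) + (6) + (-13) + (6) + (-14) + (1)
= -7

-7


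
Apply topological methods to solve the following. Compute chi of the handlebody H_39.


A genus-g handlebody deformation retracts to a wedge of g circles.
chi(vee_g S^1) = 1 - g.
chi(H_39) = 1 - 39 = -38

-38


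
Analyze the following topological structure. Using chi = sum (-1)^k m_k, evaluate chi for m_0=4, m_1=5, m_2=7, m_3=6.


Morse theory: chi(M) = sum_k (-1)^k m_k where m_k = #(index-k critical points).
= (4) + (-5) + (7) + (-6) = 0

0


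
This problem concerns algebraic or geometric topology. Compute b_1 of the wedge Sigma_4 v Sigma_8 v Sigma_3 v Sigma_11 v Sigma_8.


For a wedge X v Y: reduced H_k(X v Y) = H_k(X) + H_k(Y).
Each Sigma_g contributes b_1 = 2g.
b_1 = 8 + 16 + 6 + 22 + 16 = 68

68


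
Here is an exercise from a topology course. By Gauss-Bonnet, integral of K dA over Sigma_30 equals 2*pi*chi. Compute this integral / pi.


Gauss-Bonnet: integral K dA = 2*pi*chi(M).
chi(Sigma_30) = 2 - 2*30 = -58.
(integral K dA)/pi = 2*chi = 2*(-58) = -116

-116


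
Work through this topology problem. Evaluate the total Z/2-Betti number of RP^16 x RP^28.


dim H^*(RP^n; Z/2) = n+1 (one Z/2 in each degree 0..n).
Total Betti number is multiplicative.
Total = (16+1) * (28+1) = 17 * 29 = 493

493


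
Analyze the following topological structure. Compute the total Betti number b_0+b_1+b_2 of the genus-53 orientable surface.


For Sigma_53: b_0 = 1, b_1 = 2g = 106, b_2 = 1.
Total = 1 + 106 + 1 = 108

108


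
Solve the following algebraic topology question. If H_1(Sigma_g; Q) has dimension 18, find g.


For a closed orientable surface: b_1 = 2g.
18 = 2g
g = 18 / 2 = 9

9


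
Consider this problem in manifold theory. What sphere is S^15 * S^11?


Join of spheres: S^m * S^n = S^{m+n+1}.
dim = 15 + 11 + 1 = 27

27


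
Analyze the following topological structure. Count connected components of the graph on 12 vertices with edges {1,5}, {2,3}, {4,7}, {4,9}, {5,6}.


Run DFS/union-find over 12 vertices.
V = 12, E = 5.
Number of components = 7

7


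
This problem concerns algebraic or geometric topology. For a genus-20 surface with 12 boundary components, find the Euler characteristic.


For a compact orientable surface with genus g and b boundary components: chi = 2 - 2g - b.
chi = 2 - 2*20 - 12 = 2 - 40 - 12 = -50

-50


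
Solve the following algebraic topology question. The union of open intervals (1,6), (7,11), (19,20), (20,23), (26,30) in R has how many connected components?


Sort and merge overlapping open intervals.
Merged: (1,6), (7,11), (19,20), (20,23), (26,30).
Number of components = 5

5


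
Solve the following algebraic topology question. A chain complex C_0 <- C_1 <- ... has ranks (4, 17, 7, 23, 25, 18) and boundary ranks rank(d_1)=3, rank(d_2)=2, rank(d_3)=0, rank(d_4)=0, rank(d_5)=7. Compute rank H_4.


rank H_k = rank(ker d_k) - rank(im d_{k+1}).
rank(ker d_4) = rank(C_4) - rank(d_4) = 25 - 0 = 25.
rank(im d_{4+1}) = 7.
rank H_4 = 25 - 7 = 18

18


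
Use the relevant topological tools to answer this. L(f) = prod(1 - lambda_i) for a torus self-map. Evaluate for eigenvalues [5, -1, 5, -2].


For a torus self-map: L(f) = det(I - A) where A acts on H_1.
L(f) = (1-5) * (1--1) * (1-5) * (1--2) = -4 * 2 * -4 * 3 = 96

96


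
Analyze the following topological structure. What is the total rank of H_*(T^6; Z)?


b_k(T^6) = C(6,k), so the sum over k is sum_k C(6,k) = 2^6.
Total = 2^6 = 64

64


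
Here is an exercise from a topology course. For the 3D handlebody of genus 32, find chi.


A genus-g handlebody deformation retracts to a wedge of g circles.
chi(vee_g S^1) = 1 - g.
chi(H_32) = 1 - 32 = -31

-31


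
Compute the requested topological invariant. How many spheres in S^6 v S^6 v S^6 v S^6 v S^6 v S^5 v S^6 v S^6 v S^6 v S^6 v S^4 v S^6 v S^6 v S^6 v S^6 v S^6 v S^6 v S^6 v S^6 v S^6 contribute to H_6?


For a wedge of spheres, H_k (k>0) is free on one generator per sphere of dimension k.
Spheres of dimension 6: count = 18.
b_6 = 18

18


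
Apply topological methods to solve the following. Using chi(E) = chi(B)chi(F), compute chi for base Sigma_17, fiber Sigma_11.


For a fiber bundle F -> E -> B (with CW structure): chi(E) = chi(B) * chi(F).
chi(Sigma_17) = -32, chi(Sigma_11) = -20.
chi(E) = (-32) * (-20) = 640

640


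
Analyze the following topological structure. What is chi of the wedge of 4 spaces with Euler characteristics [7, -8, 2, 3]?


chi(A v B) = chi(A) + chi(B) - 1 (one point identified).
For 4 spaces: chi = (sum chi_i) - (4 - 1).
sum = 4; chi = 4 - 3 = 1

1


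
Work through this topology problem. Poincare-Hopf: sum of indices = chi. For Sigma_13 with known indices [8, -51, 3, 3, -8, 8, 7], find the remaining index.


Poincare-Hopf: sum of indices = chi(M).
chi(Sigma_13) = 2 - 2*13 = -24.
Sum of known indices = -30.
x = chi - (sum known) = -24 - (-30) = 6

6


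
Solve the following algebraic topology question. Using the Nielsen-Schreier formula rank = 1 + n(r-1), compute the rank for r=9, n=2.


Nielsen-Schreier: an index-n subgroup of F_r is free of rank 1 + n(r-1).
Equivalently: chi(cover) = n*chi(base); chi(vee_r S^1) = 1 - 9 = -8.
chi(E) = 2*(-8) = -16; rank = 1 - chi(E) = 1 - (-16) = 17.
rank = 1 + 2*(9-1) = 1 + 16 = 17

17


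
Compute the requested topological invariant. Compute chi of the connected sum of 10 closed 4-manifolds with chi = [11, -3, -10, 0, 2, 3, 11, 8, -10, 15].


For n-manifolds: chi(A#B) = chi(A) + chi(B) - chi(S^4).
chi(S^4) = 1 + (-1)^4 = 2.
chi(#) = (sum chi_i) - (10-1)*chi(S^4) = 27 - 9*2 = 9

9


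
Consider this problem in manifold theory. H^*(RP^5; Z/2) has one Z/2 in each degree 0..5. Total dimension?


H^k(RP^5; Z/2) = Z/2 for each 0 <= k <= 5.
Total dimension = 5 + 1 = 6

6


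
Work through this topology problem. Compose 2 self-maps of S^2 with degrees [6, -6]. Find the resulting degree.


Degree is multiplicative: deg(composition) = product of degrees.
= (6) * (-6) = -36

-36


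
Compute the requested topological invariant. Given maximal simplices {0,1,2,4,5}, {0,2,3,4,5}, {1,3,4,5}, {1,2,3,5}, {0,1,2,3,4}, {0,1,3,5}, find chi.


Enumerate all faces; f-vector: f_0=6, f_1=15, f_2=20, f_3=15, f_4=3.
chi = sum (-1)^k f_k = -1

-1


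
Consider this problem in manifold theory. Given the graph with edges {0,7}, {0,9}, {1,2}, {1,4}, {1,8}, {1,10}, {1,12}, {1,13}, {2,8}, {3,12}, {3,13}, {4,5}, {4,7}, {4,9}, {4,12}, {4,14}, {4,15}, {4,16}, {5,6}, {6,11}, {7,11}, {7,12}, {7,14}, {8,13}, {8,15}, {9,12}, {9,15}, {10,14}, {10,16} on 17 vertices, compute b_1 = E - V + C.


b_1 = E - V + (number of components).
E = 29, V = 17, components = 1.
b_1 = 29 - 17 + 1 = 13

13


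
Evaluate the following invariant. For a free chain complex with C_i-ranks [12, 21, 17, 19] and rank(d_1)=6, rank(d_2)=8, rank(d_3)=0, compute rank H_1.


rank H_k = rank(ker d_k) - rank(im d_{k+1}).
rank(ker d_1) = rank(C_1) - rank(d_1) = 21 - 6 = 15.
rank(im d_{1+1}) = 8.
rank H_1 = 15 - 8 = 7

7


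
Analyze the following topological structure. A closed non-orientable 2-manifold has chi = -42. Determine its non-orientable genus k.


chi = 2 - k for closed non-orientable surfaces with k crosscaps.
-42 = 2 - k
k = 2 - (-42) = 44

44


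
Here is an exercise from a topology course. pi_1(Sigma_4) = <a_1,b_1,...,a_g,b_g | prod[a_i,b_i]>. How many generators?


Standard presentation: pi_1(Sigma_g) = <a_1,b_1,...,a_g,b_g | [a_1,b_1]...[a_g,b_g] = 1>.
Number of generators = 2g = 2*4 = 8

8


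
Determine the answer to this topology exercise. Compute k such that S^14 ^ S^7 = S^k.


S^m ^ S^n = S^{m+n}.
k = 14 + 7 = 21

21


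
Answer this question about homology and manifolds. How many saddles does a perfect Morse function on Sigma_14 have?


A perfect Morse function has m_k = b_k.
For Sigma_14: b_0=1, b_1=2g=28, b_2=1.
Saddles m_1 = 2g = 28

28


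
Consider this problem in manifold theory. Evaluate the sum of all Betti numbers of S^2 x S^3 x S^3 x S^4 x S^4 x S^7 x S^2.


Total Betti number is multiplicative under products.
Each S^d (d>=1) has total Betti number 2.
There are 7 sphere factors.
Total = 2^7 = 128

128


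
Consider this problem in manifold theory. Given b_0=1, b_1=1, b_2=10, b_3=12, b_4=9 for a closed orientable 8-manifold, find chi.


By Poincare duality b_k = b_{8-k}, so full Betti numbers: b_0=1, b_1=1, b_2=10, b_3=12, b_4=9, b_5=12, b_6=10, b_7=1, b_8=1.
chi = sum (-1)^k b_k = 5

5


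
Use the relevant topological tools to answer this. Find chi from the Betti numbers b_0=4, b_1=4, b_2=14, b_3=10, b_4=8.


chi = sum_k (-1)^k b_k.
= (4) + (-4) + (14) + (-10) + (8)
= 12

12


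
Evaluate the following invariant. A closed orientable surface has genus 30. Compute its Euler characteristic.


For a closed orientable surface of genus g: chi = 2 - 2g.
Here g = 30.
chi = 2 - 2*30 = 2 - 60 = -58

-58


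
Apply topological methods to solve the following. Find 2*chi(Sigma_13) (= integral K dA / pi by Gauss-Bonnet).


Gauss-Bonnet: integral K dA = 2*pi*chi(M).
chi(Sigma_13) = 2 - 2*13 = -24.
(integral K dA)/pi = 2*chi = 2*(-24) = -48

-48


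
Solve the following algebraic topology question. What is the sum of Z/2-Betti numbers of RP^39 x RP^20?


dim H^*(RP^n; Z/2) = n+1 (one Z/2 in each degree 0..n).
Total Betti number is multiplicative.
Total = (39+1) * (20+1) = 40 * 21 = 840

840


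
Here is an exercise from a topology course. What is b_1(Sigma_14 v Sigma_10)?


For a wedge: H_1(A v B) = H_1(A) + H_1(B).
b_1(Sigma_14) = 28, b_1(Sigma_10) = 20.
b_1 = 28 + 20 = 48

48


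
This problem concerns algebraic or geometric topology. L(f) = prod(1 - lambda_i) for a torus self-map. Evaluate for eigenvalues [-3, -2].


For a torus self-map: L(f) = det(I - A) where A acts on H_1.
L(f) = (1--3) * (1--2) = 4 * 3 = 12

12


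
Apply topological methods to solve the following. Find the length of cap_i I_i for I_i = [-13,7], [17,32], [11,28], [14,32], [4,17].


Intersection = [max(a_i), min(b_i)] = [17, 7].
Since 17 > 7, the intersection is empty.
Length = 0

0


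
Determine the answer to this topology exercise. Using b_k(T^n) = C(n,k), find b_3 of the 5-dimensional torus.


By the Kunneth formula, b_k(T^n) = C(n,k).
b_3(T^5) = C(5,3).
C(5,3) = 5!/(3!*2!) = 10

10


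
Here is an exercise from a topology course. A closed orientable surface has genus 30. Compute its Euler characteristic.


For a closed orientable surface of genus g: chi = 2 - 2g.
Here g = 30.
chi = 2 - 2*30 = 2 - 60 = -58

-58
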